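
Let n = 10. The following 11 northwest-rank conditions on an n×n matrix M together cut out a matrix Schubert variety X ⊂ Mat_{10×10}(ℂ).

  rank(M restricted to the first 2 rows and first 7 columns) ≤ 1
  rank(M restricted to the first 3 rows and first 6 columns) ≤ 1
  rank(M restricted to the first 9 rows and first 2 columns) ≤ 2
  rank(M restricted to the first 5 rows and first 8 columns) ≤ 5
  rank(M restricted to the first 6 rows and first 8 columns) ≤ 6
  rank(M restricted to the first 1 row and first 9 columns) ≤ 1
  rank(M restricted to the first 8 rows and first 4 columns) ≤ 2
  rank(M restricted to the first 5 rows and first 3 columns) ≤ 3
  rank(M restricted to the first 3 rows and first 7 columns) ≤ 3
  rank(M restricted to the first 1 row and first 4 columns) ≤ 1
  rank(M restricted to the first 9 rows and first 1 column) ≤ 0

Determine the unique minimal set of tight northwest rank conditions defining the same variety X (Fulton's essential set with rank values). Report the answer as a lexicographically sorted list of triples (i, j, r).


Propagating the 11 rank bounds to every northwest block:

  R[1]: 0 | 1 | 1 | 1 | 1 | 1 | 1 | 1 | 1 | 1
  R[2]: 0 | 1 | 1 | 1 | 1 | 1 | 1 | 2 | 2 | 2
  R[3]: 0 | 1 | 1 | 1 | 1 | 1 | 2 | 3 | 3 | 3
  R[4]: 0 | 1 | 2 | 2 | 2 | 2 | 3 | 4 | 4 | 4
  R[5]: 0 | 1 | 2 | 2 | 3 | 3 | 4 | 5 | 5 | 5
  R[6]: 0 | 1 | 2 | 2 | 3 | 4 | 5 | 6 | 6 | 6
  R[7]: 0 | 1 | 2 | 2 | 3 | 4 | 5 | 6 | 7 | 7
  R[8]: 0 | 1 | 2 | 2 | 3 | 4 | 5 | 6 | 7 | 8
  R[9]: 0 | 1 | 2 | 3 | 4 | 5 | 6 | 7 | 8 | 9
  R[10]: 1 | 2 | 3 | 4 | 5 | 6 | 7 | 8 | 9 | 10

second differences of R give the permutation w = (2, 8, 7, 3, 5, 6, 9, 10, 4, 1).

Fulton essential set (4 of the 22 Rothe cells):

[(2, 7, 1), (3, 6, 1), (8, 4, 2), (9, 1, 0)]


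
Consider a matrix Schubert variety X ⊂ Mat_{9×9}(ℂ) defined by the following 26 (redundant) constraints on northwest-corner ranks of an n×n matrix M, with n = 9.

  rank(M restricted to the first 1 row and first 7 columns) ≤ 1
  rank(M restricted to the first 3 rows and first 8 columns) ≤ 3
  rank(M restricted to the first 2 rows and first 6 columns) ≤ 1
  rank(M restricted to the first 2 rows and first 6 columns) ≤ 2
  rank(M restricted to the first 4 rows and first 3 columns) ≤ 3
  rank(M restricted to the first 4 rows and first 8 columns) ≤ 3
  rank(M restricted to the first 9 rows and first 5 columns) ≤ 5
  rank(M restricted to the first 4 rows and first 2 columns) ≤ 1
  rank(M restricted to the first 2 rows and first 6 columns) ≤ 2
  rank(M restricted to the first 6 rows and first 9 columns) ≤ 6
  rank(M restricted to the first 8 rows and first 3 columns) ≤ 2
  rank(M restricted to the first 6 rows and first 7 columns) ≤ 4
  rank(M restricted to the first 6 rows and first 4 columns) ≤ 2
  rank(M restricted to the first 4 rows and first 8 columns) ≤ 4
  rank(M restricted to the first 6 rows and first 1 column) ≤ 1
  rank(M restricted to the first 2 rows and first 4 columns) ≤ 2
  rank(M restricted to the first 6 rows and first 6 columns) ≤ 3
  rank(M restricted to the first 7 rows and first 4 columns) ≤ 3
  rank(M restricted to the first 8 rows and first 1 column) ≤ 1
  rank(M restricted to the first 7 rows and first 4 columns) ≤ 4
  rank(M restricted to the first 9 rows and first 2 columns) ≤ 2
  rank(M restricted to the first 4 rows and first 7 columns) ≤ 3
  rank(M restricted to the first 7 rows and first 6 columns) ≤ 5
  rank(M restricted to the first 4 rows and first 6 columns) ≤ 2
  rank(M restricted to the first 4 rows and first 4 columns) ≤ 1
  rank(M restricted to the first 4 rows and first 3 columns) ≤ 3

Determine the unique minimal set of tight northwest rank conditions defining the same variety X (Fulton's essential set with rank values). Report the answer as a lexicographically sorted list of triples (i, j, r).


Reconstructing r_w from the 26 given conditions:

  R[1]: 1  1  1  1  1  1  1  1  1
  R[2]: 1  1  1  1  1  1  2  2  2
  R[3]: 1  1  1  1  2  2  3  3  3
  R[4]: 1  1  1  1  2  2  3  3  4
  R[5]: 1  2  2  2  3  3  4  4  5
  R[6]: 1  2  2  2  3  3  4  5  6
  R[7]: 1  2  2  3  4  4  5  6  7
  R[8]: 1  2  2  3  4  5  6  7  8
  R[9]: 1  2  3  4  5  6  7  8  9

so w = (1, 7, 5, 9, 2, 8, 4, 6, 3).

ℓ(w)=18; the 7 essential cells (i,j,r):

[(2, 6, 1), (4, 4, 1), (4, 6, 2), (4, 8, 3), (6, 4, 2), (6, 6, 3), (8, 3, 2)]


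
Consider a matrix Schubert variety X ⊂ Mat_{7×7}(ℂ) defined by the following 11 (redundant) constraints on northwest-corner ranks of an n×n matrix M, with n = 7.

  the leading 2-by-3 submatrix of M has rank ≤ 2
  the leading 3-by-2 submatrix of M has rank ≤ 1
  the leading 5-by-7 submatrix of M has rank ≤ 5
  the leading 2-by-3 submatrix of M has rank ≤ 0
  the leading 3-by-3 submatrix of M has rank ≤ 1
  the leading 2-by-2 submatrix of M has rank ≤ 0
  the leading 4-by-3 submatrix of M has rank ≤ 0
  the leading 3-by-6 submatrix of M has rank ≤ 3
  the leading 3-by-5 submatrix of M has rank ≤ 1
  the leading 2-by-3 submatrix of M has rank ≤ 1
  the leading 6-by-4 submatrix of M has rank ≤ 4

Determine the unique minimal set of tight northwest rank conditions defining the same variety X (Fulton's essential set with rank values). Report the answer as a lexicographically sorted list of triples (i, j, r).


Reconstructing r_w from the 11 given conditions:

  row 1: 0 0 0 1 1 1 1
  row 2: 0 0 0 1 1 2 2
  row 3: 0 0 0 1 1 2 3
  row 4: 0 0 0 1 2 3 4
  row 5: 1 1 1 2 3 4 5
  row 6: 1 2 2 3 4 5 6
  row 7: 1 2 3 4 5 6 7

giving w = (4, 6, 7, 5, 1, 2, 3) via Δ²R.

D(w) has 14 cells with 2 SE-corners; essential set:

[(3, 5, 1), (4, 3, 0)]


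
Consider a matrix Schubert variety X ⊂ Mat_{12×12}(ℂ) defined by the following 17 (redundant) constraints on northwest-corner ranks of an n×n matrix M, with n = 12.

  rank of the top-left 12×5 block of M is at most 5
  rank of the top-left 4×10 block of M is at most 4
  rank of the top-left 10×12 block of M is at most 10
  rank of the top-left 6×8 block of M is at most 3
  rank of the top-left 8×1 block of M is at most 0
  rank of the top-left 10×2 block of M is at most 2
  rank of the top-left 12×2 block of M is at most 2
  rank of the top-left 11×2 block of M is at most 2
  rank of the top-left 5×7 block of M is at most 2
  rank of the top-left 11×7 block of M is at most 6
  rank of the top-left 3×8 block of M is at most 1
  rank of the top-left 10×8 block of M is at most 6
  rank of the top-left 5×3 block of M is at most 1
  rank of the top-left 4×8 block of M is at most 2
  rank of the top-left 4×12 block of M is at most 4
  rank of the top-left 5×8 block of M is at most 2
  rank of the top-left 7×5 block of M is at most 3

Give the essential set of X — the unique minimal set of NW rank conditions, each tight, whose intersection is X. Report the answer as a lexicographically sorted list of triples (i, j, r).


Computing R[i][j] = min implied NW-rank bound (n=12, 17 conditions):

  i=1: 0, 1, 1, 1, 1, 1, 1, 1, 1, 1, 1, 1
  i=2: 0, 1, 1, 1, 1, 1, 1, 1, 2, 2, 2, 2
  i=3: 0, 1, 1, 1, 1, 1, 1, 1, 2, 3, 3, 3
  i=4: 0, 1, 1, 2, 2, 2, 2, 2, 3, 4, 4, 4
  i=5: 0, 1, 1, 2, 2, 2, 2, 2, 3, 4, 5, 5
  i=6: 0, 1, 2, 3, 3, 3, 3, 3, 4, 5, 6, 6
  i=7: 0, 1, 2, 3, 3, 4, 4, 4, 5, 6, 7, 7
  i=8: 0, 1, 2, 3, 4, 5, 5, 5, 6, 7, 8, 8
  i=9: 1, 2, 3, 4, 5, 6, 6, 6, 7, 8, 9, 9
  i=10: 1, 2, 3, 4, 5, 6, 6, 6, 7, 8, 9, 10
  i=11: 1, 2, 3, 4, 5, 6, 6, 7, 8, 9, 10, 11
  i=12: 1, 2, 3, 4, 5, 6, 7, 8, 9, 10, 11, 12

hence w(1..12) = (2, 9, 10, 4, 11, 3, 6, 5, 1, 12, 8, 7).

ℓ(w)=30; the 7 essential cells (i,j,r):

[(3, 8, 1), (5, 3, 1), (5, 8, 2), (7, 5, 3), (8, 1, 0), (10, 8, 6), (11, 7, 6)]


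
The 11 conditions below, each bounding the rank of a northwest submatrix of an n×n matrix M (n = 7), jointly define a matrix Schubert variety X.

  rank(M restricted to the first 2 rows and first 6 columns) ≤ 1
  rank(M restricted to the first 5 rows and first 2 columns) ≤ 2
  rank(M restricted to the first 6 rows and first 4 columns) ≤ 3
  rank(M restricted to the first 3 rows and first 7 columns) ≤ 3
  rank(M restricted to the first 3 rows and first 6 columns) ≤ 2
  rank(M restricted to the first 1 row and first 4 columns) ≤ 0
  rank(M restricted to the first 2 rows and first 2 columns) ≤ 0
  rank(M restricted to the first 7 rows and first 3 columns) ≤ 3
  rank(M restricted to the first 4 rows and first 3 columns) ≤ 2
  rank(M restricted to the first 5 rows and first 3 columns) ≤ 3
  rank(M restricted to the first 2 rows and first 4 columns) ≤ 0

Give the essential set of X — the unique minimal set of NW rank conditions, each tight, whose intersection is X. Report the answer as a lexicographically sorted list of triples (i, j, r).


Propagating the 11 rank bounds to every northwest block:

  R[1]: 0 | 0 | 0 | 0 | 1 | 1 | 1
  R[2]: 0 | 0 | 0 | 0 | 1 | 1 | 2
  R[3]: 1 | 1 | 1 | 1 | 2 | 2 | 3
  R[4]: 1 | 2 | 2 | 2 | 3 | 3 | 4
  R[5]: 1 | 2 | 3 | 3 | 4 | 4 | 5
  R[6]: 1 | 2 | 3 | 3 | 4 | 5 | 6
  R[7]: 1 | 2 | 3 | 4 | 5 | 6 | 7

reading off 1-entries of Δ²R: w = (5, 7, 1, 2, 3, 6, 4).

Fulton essential set (3 of the 10 Rothe cells):

[(2, 4, 0), (2, 6, 1), (6, 4, 3)]


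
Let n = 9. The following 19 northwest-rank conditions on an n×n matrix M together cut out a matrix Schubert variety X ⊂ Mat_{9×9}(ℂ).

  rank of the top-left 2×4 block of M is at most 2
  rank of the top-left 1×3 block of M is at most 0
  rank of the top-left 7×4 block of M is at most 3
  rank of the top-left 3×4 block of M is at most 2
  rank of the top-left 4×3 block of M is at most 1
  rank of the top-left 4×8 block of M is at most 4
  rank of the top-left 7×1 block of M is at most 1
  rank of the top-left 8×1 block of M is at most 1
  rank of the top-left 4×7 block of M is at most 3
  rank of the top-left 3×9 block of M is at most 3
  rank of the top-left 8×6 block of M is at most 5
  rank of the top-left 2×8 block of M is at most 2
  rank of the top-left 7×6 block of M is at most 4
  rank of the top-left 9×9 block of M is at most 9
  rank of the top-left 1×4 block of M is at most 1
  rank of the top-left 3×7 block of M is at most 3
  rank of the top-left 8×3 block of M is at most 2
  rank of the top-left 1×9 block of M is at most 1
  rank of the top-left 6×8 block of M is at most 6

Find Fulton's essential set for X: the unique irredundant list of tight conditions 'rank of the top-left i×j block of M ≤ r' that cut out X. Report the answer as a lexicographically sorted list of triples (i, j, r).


Reconstructing r_w from the 19 given conditions:

  row 1: 0, 0, 0, 1, 1, 1, 1, 1, 1
  row 2: 1, 1, 1, 2, 2, 2, 2, 2, 2
  row 3: 1, 1, 1, 2, 3, 3, 3, 3, 3
  row 4: 1, 1, 1, 2, 3, 3, 3, 4, 4
  row 5: 1, 2, 2, 3, 4, 4, 4, 5, 5
  row 6: 1, 2, 2, 3, 4, 4, 5, 6, 6
  row 7: 1, 2, 2, 3, 4, 4, 5, 6, 7
  row 8: 1, 2, 2, 3, 4, 5, 6, 7, 8
  row 9: 1, 2, 3, 4, 5, 6, 7, 8, 9

so w = (4, 1, 5, 8, 2, 7, 9, 6, 3).

Rothe diagram D(w) (14 cells), 5 SE-corners (essential conditions):

[(1, 3, 0), (4, 3, 1), (4, 7, 3), (7, 6, 4), (8, 3, 2)]


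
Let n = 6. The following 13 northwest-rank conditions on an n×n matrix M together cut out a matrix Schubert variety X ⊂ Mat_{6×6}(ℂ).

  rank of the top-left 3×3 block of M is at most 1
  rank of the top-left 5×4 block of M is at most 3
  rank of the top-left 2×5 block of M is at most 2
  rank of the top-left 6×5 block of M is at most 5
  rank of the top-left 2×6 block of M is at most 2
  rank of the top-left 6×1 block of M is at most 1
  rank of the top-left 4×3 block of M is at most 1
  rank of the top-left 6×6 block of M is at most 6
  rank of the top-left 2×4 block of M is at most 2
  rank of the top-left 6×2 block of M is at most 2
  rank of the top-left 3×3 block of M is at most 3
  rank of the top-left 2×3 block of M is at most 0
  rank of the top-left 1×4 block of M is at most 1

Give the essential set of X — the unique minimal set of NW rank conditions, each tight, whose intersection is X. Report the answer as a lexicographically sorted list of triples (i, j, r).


The tightest implied rank at each (i,j), from the 13 conditions:

  R[1]: 0 | 0 | 0 | 1 | 1 | 1
  R[2]: 0 | 0 | 0 | 1 | 2 | 2
  R[3]: 1 | 1 | 1 | 2 | 3 | 3
  R[4]: 1 | 1 | 1 | 2 | 3 | 4
  R[5]: 1 | 2 | 2 | 3 | 4 | 5
  R[6]: 1 | 2 | 3 | 4 | 5 | 6

reading off 1-entries of Δ²R: w = (4, 5, 1, 6, 2, 3).

Rothe diagram D(w) (8 cells), 2 SE-corners (essential conditions):

[(2, 3, 0), (4, 3, 1)]


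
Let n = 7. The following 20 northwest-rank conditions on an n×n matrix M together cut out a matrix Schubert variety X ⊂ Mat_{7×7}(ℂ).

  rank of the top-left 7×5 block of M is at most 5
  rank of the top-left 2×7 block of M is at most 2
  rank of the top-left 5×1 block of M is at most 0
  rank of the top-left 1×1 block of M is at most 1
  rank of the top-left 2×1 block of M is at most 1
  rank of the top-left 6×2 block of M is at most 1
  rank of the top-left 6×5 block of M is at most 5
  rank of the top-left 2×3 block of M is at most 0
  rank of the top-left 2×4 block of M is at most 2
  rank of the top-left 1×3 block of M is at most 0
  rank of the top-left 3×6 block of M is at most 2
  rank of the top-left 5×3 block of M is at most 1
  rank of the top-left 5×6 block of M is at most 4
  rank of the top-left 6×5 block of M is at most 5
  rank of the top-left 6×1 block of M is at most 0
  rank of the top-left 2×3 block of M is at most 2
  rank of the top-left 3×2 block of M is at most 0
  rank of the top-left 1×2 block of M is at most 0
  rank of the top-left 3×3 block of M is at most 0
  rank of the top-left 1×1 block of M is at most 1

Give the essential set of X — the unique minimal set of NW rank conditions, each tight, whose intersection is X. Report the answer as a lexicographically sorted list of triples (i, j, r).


The tightest implied rank at each (i,j), from the 20 conditions:

  row 1: 0 | 0 | 0 | 1 | 1 | 1 | 1
  row 2: 0 | 0 | 0 | 1 | 2 | 2 | 2
  row 3: 0 | 0 | 0 | 1 | 2 | 2 | 3
  row 4: 0 | 1 | 1 | 2 | 3 | 3 | 4
  row 5: 0 | 1 | 1 | 2 | 3 | 4 | 5
  row 6: 0 | 1 | 2 | 3 | 4 | 5 | 6
  row 7: 1 | 2 | 3 | 4 | 5 | 6 | 7

giving w = (4, 5, 7, 2, 6, 3, 1) via Δ²R.

Fulton essential set (4 of the 14 Rothe cells):

[(3, 3, 0), (3, 6, 2), (5, 3, 1), (6, 1, 0)]


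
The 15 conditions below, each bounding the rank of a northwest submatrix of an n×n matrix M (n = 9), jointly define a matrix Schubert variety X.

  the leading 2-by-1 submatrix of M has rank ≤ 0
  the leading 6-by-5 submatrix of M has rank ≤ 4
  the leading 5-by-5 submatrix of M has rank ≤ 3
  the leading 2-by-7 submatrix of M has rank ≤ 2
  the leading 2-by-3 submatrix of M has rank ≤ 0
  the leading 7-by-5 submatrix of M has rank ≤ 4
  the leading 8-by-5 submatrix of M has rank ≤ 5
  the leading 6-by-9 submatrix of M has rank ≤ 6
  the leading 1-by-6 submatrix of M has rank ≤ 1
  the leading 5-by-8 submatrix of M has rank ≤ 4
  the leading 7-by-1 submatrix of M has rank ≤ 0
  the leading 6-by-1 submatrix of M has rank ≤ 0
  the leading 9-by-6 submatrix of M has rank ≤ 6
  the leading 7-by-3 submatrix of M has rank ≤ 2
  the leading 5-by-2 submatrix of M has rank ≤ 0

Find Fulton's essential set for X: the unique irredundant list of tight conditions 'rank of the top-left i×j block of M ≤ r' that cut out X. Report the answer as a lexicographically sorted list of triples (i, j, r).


Propagating the 15 rank bounds to every northwest block:

  row 1: 0, 0, 0, 1, 1, 1, 1, 1, 1
  row 2: 0, 0, 0, 1, 2, 2, 2, 2, 2
  row 3: 0, 0, 1, 2, 3, 3, 3, 3, 3
  row 4: 0, 0, 1, 2, 3, 4, 4, 4, 4
  row 5: 0, 0, 1, 2, 3, 4, 4, 4, 5
  row 6: 0, 1, 2, 3, 4, 5, 5, 5, 6
  row 7: 0, 1, 2, 3, 4, 5, 6, 6, 7
  row 8: 1, 2, 3, 4, 5, 6, 7, 7, 8
  row 9: 1, 2, 3, 4, 5, 6, 7, 8, 9

so w = (4, 5, 3, 6, 9, 2, 7, 1, 8).

4 SE-corners of the 16-cell Rothe diagram give Ess(w):

[(2, 3, 0), (5, 2, 0), (5, 8, 4), (7, 1, 0)]


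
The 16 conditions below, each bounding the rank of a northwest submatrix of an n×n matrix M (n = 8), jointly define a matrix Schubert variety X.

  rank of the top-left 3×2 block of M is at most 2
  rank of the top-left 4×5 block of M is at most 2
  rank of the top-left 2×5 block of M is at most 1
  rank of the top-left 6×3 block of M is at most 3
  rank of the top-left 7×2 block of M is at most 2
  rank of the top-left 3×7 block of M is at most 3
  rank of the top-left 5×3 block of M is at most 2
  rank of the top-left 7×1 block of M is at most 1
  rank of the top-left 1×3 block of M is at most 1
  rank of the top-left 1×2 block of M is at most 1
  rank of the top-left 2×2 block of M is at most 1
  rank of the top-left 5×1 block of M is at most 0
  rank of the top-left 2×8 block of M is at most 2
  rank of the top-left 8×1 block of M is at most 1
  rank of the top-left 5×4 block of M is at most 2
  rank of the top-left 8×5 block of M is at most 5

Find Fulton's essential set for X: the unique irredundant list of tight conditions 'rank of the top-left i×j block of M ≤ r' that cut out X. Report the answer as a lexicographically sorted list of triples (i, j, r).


Rank table r_w(8×8) implied by the 16 constraints:

  R[1]: 0 | 1 | 1 | 1 | 1 | 1 | 1 | 1
  R[2]: 0 | 1 | 1 | 1 | 1 | 2 | 2 | 2
  R[3]: 0 | 1 | 2 | 2 | 2 | 3 | 3 | 3
  R[4]: 0 | 1 | 2 | 2 | 2 | 3 | 4 | 4
  R[5]: 0 | 1 | 2 | 2 | 3 | 4 | 5 | 5
  R[6]: 1 | 2 | 3 | 3 | 4 | 5 | 6 | 6
  R[7]: 1 | 2 | 3 | 4 | 5 | 6 | 7 | 7
  R[8]: 1 | 2 | 3 | 4 | 5 | 6 | 7 | 8

reading off 1-entries of Δ²R: w = (2, 6, 3, 7, 5, 1, 4, 8).

D(w) has 11 cells with 4 SE-corners; essential set:

[(2, 5, 1), (4, 5, 2), (5, 1, 0), (5, 4, 2)]


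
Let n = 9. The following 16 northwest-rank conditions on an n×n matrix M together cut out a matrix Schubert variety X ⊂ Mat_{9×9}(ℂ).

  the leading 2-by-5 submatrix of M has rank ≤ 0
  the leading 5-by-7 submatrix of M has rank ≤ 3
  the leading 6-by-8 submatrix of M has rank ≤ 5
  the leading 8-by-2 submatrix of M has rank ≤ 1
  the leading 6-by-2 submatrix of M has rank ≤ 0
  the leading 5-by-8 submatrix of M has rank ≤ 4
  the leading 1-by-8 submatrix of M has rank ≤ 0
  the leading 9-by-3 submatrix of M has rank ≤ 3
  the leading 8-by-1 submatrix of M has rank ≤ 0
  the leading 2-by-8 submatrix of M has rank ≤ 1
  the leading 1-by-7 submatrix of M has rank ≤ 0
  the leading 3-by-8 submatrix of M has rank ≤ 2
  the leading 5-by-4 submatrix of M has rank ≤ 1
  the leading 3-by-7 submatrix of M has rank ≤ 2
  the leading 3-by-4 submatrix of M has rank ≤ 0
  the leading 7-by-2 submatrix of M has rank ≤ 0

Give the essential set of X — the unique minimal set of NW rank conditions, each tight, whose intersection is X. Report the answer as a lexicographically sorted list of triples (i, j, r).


Computing R[i][j] = min implied NW-rank bound (n=9, 16 conditions):

  row 1: 0 | 0 | 0 | 0 | 0 | 0 | 0 | 0 | 1
  row 2: 0 | 0 | 0 | 0 | 0 | 1 | 1 | 1 | 2
  row 3: 0 | 0 | 0 | 0 | 1 | 2 | 2 | 2 | 3
  row 4: 0 | 0 | 1 | 1 | 2 | 3 | 3 | 3 | 4
  row 5: 0 | 0 | 1 | 1 | 2 | 3 | 3 | 4 | 5
  row 6: 0 | 0 | 1 | 2 | 3 | 4 | 4 | 5 | 6
  row 7: 0 | 0 | 1 | 2 | 3 | 4 | 5 | 6 | 7
  row 8: 0 | 1 | 2 | 3 | 4 | 5 | 6 | 7 | 8
  row 9: 1 | 2 | 3 | 4 | 5 | 6 | 7 | 8 | 9

second differences of R give the permutation w = (9, 6, 5, 3, 8, 4, 7, 2, 1).

D(w) has 28 cells with 7 SE-corners; essential set:

[(1, 8, 0), (2, 5, 0), (3, 4, 0), (5, 4, 1), (5, 7, 3), (7, 2, 0), (8, 1, 0)]


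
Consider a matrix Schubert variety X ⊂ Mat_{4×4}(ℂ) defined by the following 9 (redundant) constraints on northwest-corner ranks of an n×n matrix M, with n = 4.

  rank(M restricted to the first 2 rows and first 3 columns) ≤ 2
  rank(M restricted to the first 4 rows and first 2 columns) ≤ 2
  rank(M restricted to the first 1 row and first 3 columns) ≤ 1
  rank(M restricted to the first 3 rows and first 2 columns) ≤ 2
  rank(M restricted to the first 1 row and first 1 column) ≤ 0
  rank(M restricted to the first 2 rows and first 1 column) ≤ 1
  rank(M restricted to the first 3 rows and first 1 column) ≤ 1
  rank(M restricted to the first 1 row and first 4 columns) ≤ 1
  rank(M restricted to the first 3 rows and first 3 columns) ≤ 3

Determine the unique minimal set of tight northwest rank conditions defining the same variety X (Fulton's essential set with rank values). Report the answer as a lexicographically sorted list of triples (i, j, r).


Reconstructing r_w from the 9 given conditions:

  0  1  1  1
  1  2  2  2
  1  2  3  3
  1  2  3  4

giving w = (2, 1, 3, 4) via Δ²R.

Fulton essential set (the sole Rothe cell):

[(1, 1, 0)]


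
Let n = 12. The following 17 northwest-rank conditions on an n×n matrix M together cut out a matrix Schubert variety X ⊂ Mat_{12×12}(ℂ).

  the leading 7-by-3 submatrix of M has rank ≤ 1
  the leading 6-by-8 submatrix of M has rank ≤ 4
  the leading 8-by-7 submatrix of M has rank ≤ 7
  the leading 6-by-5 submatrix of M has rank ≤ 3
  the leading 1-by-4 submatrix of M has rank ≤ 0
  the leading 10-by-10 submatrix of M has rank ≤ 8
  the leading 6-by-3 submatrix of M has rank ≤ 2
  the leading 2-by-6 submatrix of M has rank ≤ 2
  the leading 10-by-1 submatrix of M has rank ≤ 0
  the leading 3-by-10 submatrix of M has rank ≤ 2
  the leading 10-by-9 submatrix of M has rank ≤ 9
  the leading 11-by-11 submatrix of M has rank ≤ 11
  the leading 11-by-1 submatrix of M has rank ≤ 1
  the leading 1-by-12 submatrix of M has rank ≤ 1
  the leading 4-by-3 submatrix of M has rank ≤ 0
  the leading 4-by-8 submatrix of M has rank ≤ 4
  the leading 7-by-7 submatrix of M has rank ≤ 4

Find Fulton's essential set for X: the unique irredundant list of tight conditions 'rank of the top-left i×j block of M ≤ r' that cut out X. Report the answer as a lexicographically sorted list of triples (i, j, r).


Rank table r_w(12×12) implied by the 17 constraints:

  0  0  0  0  1  1  1  1  1  1  1  1
  0  0  0  1  2  2  2  2  2  2  2  2
  0  0  0  1  2  2  2  2  2  2  3  3
  0  0  0  1  2  3  3  3  3  3  4  4
  0  1  1  2  3  4  4  4  4  4  5  5
  0  1  1  2  3  4  4  4  5  5  6  6
  0  1  1  2  3  4  4  5  6  6  7  7
  0  1  2  3  4  5  5  6  7  7  8  8
  0  1  2  3  4  5  6  7  8  8  9  9
  0  1  2  3  4  5  6  7  8  8  9  10
  1  2  3  4  5  6  7  8  9  9  10  11
  1  2  3  4  5  6  7  8  9  10  11  12

hence w(1..12) = (5, 4, 11, 6, 2, 9, 8, 3, 7, 12, 1, 10).

ℓ(w)=30; the 8 essential cells (i,j,r):

[(1, 4, 0), (3, 10, 2), (4, 3, 0), (6, 8, 4), (7, 3, 1), (7, 7, 4), (10, 1, 0), (10, 10, 8)]


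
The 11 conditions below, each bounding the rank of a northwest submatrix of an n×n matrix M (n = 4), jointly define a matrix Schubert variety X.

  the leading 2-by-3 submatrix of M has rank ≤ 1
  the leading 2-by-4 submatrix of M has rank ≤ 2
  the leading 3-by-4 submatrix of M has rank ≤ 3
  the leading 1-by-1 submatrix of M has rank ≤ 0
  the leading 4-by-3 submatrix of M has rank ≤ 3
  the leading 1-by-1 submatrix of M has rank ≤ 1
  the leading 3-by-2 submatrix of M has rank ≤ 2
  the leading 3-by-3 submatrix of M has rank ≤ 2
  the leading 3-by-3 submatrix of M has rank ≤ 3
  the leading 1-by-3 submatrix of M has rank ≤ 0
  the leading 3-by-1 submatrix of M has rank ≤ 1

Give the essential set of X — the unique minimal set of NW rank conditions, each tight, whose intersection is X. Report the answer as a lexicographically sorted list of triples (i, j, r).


Rank table r_w(4×4) implied by the 11 constraints:

  row 1: 0, 0, 0, 1
  row 2: 1, 1, 1, 2
  row 3: 1, 2, 2, 3
  row 4: 1, 2, 3, 4

hence w(1..4) = (4, 1, 2, 3).

Fulton essential set (1 of the 3 Rothe cells):

[(1, 3, 0)]


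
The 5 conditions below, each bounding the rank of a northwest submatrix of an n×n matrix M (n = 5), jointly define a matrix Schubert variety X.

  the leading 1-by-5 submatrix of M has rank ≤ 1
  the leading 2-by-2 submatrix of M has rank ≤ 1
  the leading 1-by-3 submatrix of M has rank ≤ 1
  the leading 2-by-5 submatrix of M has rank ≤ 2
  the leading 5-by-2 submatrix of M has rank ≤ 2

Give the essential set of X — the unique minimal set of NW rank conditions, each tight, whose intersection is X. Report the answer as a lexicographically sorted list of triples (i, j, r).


Rank table r_w(5×5) implied by the 5 constraints:

  1  1  1  1  1
  1  1  2  2  2
  1  2  3  3  3
  1  2  3  4  4
  1  2  3  4  5

reading off 1-entries of Δ²R: w = (1, 3, 2, 4, 5).

Fulton essential set (the sole Rothe cell):

[(2, 2, 1)]


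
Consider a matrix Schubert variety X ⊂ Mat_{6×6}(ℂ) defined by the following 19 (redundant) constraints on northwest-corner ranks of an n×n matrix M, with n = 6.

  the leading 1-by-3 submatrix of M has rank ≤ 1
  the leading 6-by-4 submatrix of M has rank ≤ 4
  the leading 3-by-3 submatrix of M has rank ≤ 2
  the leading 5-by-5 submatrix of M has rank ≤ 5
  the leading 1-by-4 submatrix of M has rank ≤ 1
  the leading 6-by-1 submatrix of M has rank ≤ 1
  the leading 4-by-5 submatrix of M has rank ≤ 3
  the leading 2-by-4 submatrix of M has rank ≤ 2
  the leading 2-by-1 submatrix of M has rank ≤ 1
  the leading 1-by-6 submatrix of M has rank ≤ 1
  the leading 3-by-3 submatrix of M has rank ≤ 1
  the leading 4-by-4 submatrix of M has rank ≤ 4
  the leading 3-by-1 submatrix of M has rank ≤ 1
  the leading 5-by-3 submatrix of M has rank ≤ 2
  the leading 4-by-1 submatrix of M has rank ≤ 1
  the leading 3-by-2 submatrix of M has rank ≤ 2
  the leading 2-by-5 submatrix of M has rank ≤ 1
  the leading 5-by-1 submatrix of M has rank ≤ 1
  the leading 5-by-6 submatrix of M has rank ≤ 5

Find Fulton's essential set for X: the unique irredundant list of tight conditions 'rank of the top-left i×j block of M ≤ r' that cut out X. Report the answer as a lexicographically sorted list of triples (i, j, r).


Rank table r_w(6×6) implied by the 19 constraints:

  R[1]: 1, 1, 1, 1, 1, 1
  R[2]: 1, 1, 1, 1, 1, 2
  R[3]: 1, 1, 1, 2, 2, 3
  R[4]: 1, 2, 2, 3, 3, 4
  R[5]: 1, 2, 2, 3, 4, 5
  R[6]: 1, 2, 3, 4, 5, 6

second differences of R give the permutation w = (1, 6, 4, 2, 5, 3).

|D(w)|=7, |Ess(w)|=3:

[(2, 5, 1), (3, 3, 1), (5, 3, 2)]


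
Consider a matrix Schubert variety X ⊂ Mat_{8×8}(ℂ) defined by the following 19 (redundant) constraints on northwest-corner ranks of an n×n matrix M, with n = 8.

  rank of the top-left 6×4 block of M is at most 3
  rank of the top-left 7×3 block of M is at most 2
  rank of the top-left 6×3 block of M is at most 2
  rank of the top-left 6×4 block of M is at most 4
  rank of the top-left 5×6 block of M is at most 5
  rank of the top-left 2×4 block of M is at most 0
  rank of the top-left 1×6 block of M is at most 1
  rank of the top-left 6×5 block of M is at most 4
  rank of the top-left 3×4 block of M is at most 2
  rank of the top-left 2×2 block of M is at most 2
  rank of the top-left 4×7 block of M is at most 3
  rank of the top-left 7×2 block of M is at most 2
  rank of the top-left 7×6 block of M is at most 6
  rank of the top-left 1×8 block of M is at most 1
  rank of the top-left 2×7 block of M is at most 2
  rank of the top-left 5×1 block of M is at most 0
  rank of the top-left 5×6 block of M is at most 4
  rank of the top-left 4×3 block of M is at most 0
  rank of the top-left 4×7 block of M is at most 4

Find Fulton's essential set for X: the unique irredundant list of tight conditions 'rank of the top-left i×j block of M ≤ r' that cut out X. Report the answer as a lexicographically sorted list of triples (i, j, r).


Rank table r_w(8×8) implied by the 19 constraints:

  R[1]: 0 | 0 | 0 | 0 | 1 | 1 | 1 | 1
  R[2]: 0 | 0 | 0 | 0 | 1 | 2 | 2 | 2
  R[3]: 0 | 0 | 0 | 1 | 2 | 3 | 3 | 3
  R[4]: 0 | 0 | 0 | 1 | 2 | 3 | 3 | 4
  R[5]: 0 | 1 | 1 | 2 | 3 | 4 | 4 | 5
  R[6]: 1 | 2 | 2 | 3 | 4 | 5 | 5 | 6
  R[7]: 1 | 2 | 2 | 3 | 4 | 5 | 6 | 7
  R[8]: 1 | 2 | 3 | 4 | 5 | 6 | 7 | 8

reading off 1-entries of Δ²R: w = (5, 6, 4, 8, 2, 1, 7, 3).

|D(w)|=17, |Ess(w)|=5:

[(2, 4, 0), (4, 3, 0), (4, 7, 3), (5, 1, 0), (7, 3, 2)]


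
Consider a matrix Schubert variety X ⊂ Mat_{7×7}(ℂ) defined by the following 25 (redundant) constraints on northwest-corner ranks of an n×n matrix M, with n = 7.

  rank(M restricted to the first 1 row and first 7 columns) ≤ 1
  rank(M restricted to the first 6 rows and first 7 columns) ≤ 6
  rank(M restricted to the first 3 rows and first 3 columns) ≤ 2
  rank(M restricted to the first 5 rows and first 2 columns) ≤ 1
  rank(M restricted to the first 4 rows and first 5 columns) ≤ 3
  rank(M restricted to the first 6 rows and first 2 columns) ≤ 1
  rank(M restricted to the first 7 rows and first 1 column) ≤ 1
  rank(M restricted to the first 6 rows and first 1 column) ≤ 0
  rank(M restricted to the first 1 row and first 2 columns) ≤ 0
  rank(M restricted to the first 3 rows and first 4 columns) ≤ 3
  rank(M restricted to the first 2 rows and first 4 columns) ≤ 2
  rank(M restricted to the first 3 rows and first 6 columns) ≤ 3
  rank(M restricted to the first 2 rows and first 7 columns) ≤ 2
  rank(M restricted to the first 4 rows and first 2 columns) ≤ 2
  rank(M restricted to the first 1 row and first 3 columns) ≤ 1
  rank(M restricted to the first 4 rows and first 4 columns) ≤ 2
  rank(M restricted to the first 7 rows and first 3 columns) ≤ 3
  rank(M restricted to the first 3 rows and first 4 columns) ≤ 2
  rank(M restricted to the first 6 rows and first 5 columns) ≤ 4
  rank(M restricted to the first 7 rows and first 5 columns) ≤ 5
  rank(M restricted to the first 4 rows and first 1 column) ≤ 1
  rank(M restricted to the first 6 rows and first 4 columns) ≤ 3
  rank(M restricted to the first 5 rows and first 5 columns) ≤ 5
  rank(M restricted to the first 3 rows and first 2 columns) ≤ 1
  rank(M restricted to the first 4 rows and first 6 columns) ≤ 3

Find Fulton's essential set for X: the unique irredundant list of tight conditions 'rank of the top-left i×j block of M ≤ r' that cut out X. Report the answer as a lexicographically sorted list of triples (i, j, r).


Rank table r_w(7×7) implied by the 25 constraints:

  R[1]: 0, 0, 1, 1, 1, 1, 1
  R[2]: 0, 1, 2, 2, 2, 2, 2
  R[3]: 0, 1, 2, 2, 3, 3, 3
  R[4]: 0, 1, 2, 2, 3, 3, 4
  R[5]: 0, 1, 2, 3, 4, 4, 5
  R[6]: 0, 1, 2, 3, 4, 5, 6
  R[7]: 1, 2, 3, 4, 5, 6, 7

reading off 1-entries of Δ²R: w = (3, 2, 5, 7, 4, 6, 1).

Fulton essential set (4 of the 10 Rothe cells):

[(1, 2, 0), (4, 4, 2), (4, 6, 3), (6, 1, 0)]


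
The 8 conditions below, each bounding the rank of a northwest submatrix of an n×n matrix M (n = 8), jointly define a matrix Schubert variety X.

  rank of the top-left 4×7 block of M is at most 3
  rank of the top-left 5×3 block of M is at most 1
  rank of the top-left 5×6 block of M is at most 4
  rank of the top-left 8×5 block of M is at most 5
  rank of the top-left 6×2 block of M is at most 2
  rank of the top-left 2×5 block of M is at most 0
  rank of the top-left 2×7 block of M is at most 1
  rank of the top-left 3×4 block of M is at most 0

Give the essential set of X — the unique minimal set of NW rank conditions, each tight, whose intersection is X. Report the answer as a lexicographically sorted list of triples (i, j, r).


Reconstructing r_w from the 8 given conditions:

  0, 0, 0, 0, 0, 1, 1, 1
  0, 0, 0, 0, 0, 1, 1, 2
  0, 0, 0, 0, 1, 2, 2, 3
  1, 1, 1, 1, 2, 3, 3, 4
  1, 1, 1, 2, 3, 4, 4, 5
  1, 2, 2, 3, 4, 5, 5, 6
  1, 2, 3, 4, 5, 6, 6, 7
  1, 2, 3, 4, 5, 6, 7, 8

reading off 1-entries of Δ²R: w = (6, 8, 5, 1, 4, 2, 3, 7).

4 SE-corners of the 17-cell Rothe diagram give Ess(w):

[(2, 5, 0), (2, 7, 1), (3, 4, 0), (5, 3, 1)]


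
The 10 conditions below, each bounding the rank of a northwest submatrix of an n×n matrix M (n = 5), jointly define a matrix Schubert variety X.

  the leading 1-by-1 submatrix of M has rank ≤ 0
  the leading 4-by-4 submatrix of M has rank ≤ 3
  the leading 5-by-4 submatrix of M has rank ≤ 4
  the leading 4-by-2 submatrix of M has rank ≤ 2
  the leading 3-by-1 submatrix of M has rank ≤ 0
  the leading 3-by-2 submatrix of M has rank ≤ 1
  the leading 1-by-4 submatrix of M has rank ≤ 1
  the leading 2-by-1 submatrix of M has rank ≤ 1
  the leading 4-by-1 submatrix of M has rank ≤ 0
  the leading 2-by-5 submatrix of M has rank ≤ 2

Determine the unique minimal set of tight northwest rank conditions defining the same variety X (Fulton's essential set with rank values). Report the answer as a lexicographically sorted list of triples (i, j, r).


Reconstructing r_w from the 10 given conditions:

  R[1]: 0 | 1 | 1 | 1 | 1
  R[2]: 0 | 1 | 2 | 2 | 2
  R[3]: 0 | 1 | 2 | 3 | 3
  R[4]: 0 | 1 | 2 | 3 | 4
  R[5]: 1 | 2 | 3 | 4 | 5

reading off 1-entries of Δ²R: w = (2, 3, 4, 5, 1).

Fulton essential set (1 of the 4 Rothe cells):

[(4, 1, 0)]


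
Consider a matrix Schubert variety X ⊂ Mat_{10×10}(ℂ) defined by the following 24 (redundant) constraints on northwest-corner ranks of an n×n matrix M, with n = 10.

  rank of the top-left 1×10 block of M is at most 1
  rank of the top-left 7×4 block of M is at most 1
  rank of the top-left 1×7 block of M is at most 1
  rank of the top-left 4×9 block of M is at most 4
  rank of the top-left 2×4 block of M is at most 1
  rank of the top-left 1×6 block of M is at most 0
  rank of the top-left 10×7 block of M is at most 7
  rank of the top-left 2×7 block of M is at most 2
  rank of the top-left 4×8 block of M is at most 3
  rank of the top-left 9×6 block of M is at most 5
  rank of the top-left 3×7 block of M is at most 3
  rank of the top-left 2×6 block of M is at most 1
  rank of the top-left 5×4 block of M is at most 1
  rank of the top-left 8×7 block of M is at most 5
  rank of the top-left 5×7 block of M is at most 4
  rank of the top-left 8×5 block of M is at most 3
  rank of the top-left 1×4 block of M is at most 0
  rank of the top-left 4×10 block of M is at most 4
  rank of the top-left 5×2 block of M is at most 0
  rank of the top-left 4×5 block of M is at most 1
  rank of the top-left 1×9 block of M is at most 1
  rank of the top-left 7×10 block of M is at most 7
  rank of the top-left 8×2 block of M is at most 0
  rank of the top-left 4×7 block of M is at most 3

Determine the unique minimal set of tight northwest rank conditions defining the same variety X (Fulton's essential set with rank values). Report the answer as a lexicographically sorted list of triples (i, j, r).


Reconstructing r_w from the 24 given conditions:

  0 0 0 0 0 0 1 1 1 1
  0 0 1 1 1 1 2 2 2 2
  0 0 1 1 1 2 3 3 3 3
  0 0 1 1 1 2 3 3 4 4
  0 0 1 1 2 3 4 4 5 5
  0 0 1 1 2 3 4 5 6 6
  0 0 1 1 2 3 4 5 6 7
  0 0 1 2 3 4 5 6 7 8
  1 1 2 3 4 5 6 7 8 9
  1 2 3 4 5 6 7 8 9 10

the unique w with this rank table is (7, 3, 6, 9, 5, 8, 10, 4, 1, 2).

Fulton essential set (5 of the 28 Rothe cells):

[(1, 6, 0), (4, 5, 1), (4, 8, 3), (7, 4, 1), (8, 2, 0)]


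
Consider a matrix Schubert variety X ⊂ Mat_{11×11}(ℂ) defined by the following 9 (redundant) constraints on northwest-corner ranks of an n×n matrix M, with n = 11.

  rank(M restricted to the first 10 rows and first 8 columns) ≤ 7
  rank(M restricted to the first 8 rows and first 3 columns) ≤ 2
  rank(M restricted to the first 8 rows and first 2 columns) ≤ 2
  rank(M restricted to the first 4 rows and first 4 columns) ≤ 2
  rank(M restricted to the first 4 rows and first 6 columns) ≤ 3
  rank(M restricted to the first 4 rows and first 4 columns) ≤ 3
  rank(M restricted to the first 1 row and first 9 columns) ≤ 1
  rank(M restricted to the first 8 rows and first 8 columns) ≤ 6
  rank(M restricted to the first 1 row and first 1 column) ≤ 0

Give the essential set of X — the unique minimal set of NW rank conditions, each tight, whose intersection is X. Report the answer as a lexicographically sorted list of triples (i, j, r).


Propagating the 9 rank bounds to every northwest block:

  i=1: 0 1 1 1 1 1 1 1 1 1 1
  i=2: 1 2 2 2 2 2 2 2 2 2 2
  i=3: 1 2 2 2 3 3 3 3 3 3 3
  i=4: 1 2 2 2 3 3 4 4 4 4 4
  i=5: 1 2 2 3 4 4 5 5 5 5 5
  i=6: 1 2 2 3 4 5 6 6 6 6 6
  i=7: 1 2 2 3 4 5 6 6 7 7 7
  i=8: 1 2 2 3 4 5 6 6 7 8 8
  i=9: 1 2 3 4 5 6 7 7 8 9 9
  i=10: 1 2 3 4 5 6 7 7 8 9 10
  i=11: 1 2 3 4 5 6 7 8 9 10 11

second differences of R give the permutation w = (2, 1, 5, 7, 4, 6, 9, 10, 3, 11, 8).

Fulton essential set (6 of the 13 Rothe cells):

[(1, 1, 0), (4, 4, 2), (4, 6, 3), (8, 3, 2), (8, 8, 6), (10, 8, 7)]


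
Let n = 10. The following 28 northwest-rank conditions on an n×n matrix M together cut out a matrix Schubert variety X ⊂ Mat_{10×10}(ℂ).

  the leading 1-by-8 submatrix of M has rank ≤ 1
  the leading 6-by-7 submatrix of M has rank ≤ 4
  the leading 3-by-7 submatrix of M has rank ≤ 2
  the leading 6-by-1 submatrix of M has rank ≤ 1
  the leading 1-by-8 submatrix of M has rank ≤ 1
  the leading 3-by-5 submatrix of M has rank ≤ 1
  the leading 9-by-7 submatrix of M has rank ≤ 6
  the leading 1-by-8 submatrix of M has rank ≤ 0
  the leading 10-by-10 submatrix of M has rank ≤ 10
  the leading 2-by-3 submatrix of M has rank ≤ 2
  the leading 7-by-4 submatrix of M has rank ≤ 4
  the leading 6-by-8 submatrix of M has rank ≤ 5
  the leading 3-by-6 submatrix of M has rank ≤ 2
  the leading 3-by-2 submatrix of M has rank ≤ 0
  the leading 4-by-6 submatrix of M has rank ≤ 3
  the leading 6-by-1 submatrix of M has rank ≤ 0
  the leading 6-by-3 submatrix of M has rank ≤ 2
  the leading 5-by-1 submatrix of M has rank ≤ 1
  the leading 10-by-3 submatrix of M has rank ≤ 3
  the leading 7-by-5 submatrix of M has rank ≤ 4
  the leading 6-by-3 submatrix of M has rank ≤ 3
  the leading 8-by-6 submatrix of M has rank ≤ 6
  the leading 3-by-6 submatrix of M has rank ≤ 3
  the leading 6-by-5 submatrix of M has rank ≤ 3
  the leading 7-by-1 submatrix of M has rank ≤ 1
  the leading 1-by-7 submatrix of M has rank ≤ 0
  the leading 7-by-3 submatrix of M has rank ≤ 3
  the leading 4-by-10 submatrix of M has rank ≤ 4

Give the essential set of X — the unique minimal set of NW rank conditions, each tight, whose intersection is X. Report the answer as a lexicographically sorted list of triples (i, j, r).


The tightest implied rank at each (i,j), from the 28 conditions:

  i=1: 0 | 0 | 0 | 0 | 0 | 0 | 0 | 0 | 1 | 1
  i=2: 0 | 0 | 1 | 1 | 1 | 1 | 1 | 1 | 2 | 2
  i=3: 0 | 0 | 1 | 1 | 1 | 2 | 2 | 2 | 3 | 3
  i=4: 0 | 1 | 2 | 2 | 2 | 3 | 3 | 3 | 4 | 4
  i=5: 0 | 1 | 2 | 3 | 3 | 4 | 4 | 4 | 5 | 5
  i=6: 0 | 1 | 2 | 3 | 3 | 4 | 4 | 5 | 6 | 6
  i=7: 1 | 2 | 3 | 4 | 4 | 5 | 5 | 6 | 7 | 7
  i=8: 1 | 2 | 3 | 4 | 5 | 6 | 6 | 7 | 8 | 8
  i=9: 1 | 2 | 3 | 4 | 5 | 6 | 6 | 7 | 8 | 9
  i=10: 1 | 2 | 3 | 4 | 5 | 6 | 7 | 8 | 9 | 10

hence w(1..10) = (9, 3, 6, 2, 4, 8, 1, 5, 10, 7).

|D(w)|=20, |Ess(w)|=7:

[(1, 8, 0), (3, 2, 0), (3, 5, 1), (6, 1, 0), (6, 5, 3), (6, 7, 4), (9, 7, 6)]


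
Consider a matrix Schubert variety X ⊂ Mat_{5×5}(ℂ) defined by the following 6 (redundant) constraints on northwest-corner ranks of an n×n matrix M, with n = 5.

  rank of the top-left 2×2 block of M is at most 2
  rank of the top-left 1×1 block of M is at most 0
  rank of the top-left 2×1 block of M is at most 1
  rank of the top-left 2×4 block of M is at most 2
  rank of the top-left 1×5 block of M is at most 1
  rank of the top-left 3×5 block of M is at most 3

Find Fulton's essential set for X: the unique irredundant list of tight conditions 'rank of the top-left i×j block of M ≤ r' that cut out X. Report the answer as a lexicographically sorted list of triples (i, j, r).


The tightest implied rank at each (i,j), from the 6 conditions:

  row 1: 0, 1, 1, 1, 1
  row 2: 1, 2, 2, 2, 2
  row 3: 1, 2, 3, 3, 3
  row 4: 1, 2, 3, 4, 4
  row 5: 1, 2, 3, 4, 5

so w = (2, 1, 3, 4, 5).

Fulton essential set (the sole Rothe cell):

[(1, 1, 0)]


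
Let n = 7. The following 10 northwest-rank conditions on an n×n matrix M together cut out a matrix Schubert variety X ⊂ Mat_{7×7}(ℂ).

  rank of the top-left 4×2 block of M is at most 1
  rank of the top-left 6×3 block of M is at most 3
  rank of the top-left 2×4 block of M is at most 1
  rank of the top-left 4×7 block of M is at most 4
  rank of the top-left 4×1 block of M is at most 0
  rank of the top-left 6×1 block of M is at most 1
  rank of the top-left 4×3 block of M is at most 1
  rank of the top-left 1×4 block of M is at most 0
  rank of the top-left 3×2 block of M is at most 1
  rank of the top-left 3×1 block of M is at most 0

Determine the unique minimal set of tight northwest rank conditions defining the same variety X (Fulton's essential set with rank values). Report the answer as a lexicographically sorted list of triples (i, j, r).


Computing R[i][j] = min implied NW-rank bound (n=7, 10 conditions):

  row 1: 0 | 0 | 0 | 0 | 1 | 1 | 1
  row 2: 0 | 1 | 1 | 1 | 2 | 2 | 2
  row 3: 0 | 1 | 1 | 2 | 3 | 3 | 3
  row 4: 0 | 1 | 1 | 2 | 3 | 4 | 4
  row 5: 1 | 2 | 2 | 3 | 4 | 5 | 5
  row 6: 1 | 2 | 3 | 4 | 5 | 6 | 6
  row 7: 1 | 2 | 3 | 4 | 5 | 6 | 7

so w = (5, 2, 4, 6, 1, 3, 7).

ℓ(w)=9; the 3 essential cells (i,j,r):

[(1, 4, 0), (4, 1, 0), (4, 3, 1)]
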